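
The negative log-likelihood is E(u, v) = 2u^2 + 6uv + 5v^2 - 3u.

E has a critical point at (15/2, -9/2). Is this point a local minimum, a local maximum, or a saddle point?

local minimum

The Hessian of E is constant: H = [[4, 6], [6, 10]].
det(H) = 4·10 − 6² = 4.
det(H) > 0 and tr(H) = 14 > 0, so H is positive definite and the point is a local minimum.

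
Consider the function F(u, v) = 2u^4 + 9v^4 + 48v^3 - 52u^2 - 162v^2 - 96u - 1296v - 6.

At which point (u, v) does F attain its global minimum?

F(u,v) separates as P(u) + Q(v) − 6, so its minimum is min P + min Q − 6.
P'(u) = 8(u - 4)(u + 1)(u + 3) vanishes at u ∈ {-3, -1, 4}; Q'(v) = 36(v - 3)(v + 3)(v + 4) vanishes at v ∈ {-4, -3, 3}.
Local minima of P (where P''>0): P(-3)=-18, P(4)=-704. Local minima of Q: Q(-4)=1824, Q(3)=-3321.
So the global minimum of F is P(4) + Q(3) − 6 = -704 − 3321 − 6 = -4031, attained at (4, 3).

(4, 3)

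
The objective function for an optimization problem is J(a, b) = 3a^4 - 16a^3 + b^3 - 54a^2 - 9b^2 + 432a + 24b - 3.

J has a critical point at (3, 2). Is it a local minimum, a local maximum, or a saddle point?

The mixed partial ∂²J/∂a∂b is 0, so the Hessian at any point is diag(J_aa, J_bb) = diag(12(3a^2 - 8a - 9), 6(b - 3)).
At (3, 2): H = diag(-72, -6).
Both eigenvalues are negative, so H is negative definite: a local maximum.

local maximum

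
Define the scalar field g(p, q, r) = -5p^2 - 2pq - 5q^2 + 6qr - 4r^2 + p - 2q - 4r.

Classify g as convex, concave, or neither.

concave

g is quadratic, so its Hessian is the constant matrix H = [[-10, -2, 0], [-2, -10, 6], [0, 6, -8]].
Leading principal minors: -10, 96, -408.
Signs alternate −, +, − ⇒ H ≺ 0 ⇒ concave.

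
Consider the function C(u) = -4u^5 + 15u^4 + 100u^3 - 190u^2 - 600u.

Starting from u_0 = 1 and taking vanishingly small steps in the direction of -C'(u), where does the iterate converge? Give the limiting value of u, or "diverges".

2

C'(u) = -20(u - 5)(u - 2)(u + 1)(u + 3), so C'(1) = -640.
Gradient descent moves in the -C' direction, i.e. u is increasing.
The nearest critical point in that direction is u = 2, where C'' = 900 > 0 (a local minimum). The iterate converges there.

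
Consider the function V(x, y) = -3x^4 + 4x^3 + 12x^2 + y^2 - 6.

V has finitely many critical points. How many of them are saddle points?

V separates as a function of x plus a function of y, so ∇V=0 decouples.
∂V/∂x = -12x(x - 2)(x + 1) = 0 at x ∈ {-1, 0, 2}; ∂V/∂y = 2y = 0 at y ∈ {0}.
The Hessian is diagonal: diag(V_xx, V_yy). Second derivatives: V_xx(-1)=-36, V_xx(0)=24, V_xx(2)=-72; V_yy(0)=2.
Saddle points occur where the two diagonal entries have opposite signs: (-1, 0), (2, 0). Count: 2.

2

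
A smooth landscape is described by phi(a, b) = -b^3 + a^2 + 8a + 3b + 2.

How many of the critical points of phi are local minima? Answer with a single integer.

phi separates as a function of a plus a function of b, so ∇phi=0 decouples.
∂phi/∂a = 2(a + 4) = 0 at a ∈ {-4}; ∂phi/∂b = -3(b - 1)(b + 1) = 0 at b ∈ {-1, 1}.
The Hessian is diagonal: diag(phi_aa, phi_bb). Second derivatives: phi_aa(-4)=2; phi_bb(-1)=6, phi_bb(1)=-6.
Local minima occur where both diagonal entries positive: (-4, -1). Count: 1.

1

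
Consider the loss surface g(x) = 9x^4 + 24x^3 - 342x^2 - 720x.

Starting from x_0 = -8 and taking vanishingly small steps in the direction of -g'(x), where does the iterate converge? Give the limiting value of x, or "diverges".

g'(x) = 36(x - 4)(x + 1)(x + 5), so g'(-8) = -9072.
Gradient descent moves in the -g' direction, i.e. x is increasing.
The nearest critical point in that direction is x = -5, where g'' = 1296 > 0 (a local minimum). The iterate converges there.

-5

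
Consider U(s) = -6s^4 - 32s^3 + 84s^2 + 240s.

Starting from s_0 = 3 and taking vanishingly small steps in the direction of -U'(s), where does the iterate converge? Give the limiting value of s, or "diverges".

U'(s) = -24(s - 2)(s + 1)(s + 5), so U'(3) = -768.
Gradient descent moves in the -U' direction, i.e. s is increasing.
There is no critical point above s=3, and U' keeps the same sign, so the iterate runs off to +∞.

diverges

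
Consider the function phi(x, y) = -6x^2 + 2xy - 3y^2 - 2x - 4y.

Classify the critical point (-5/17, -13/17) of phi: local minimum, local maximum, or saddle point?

local maximum

The Hessian of phi is constant: H = [[-12, 2], [2, -6]].
det(H) = (-12)·(-6) − 2² = 68.
det(H) > 0 and tr(H) = -18 < 0, so H is negative definite and the point is a local maximum.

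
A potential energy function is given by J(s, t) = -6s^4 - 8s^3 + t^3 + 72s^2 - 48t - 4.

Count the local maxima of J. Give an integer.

2

J separates as a function of s plus a function of t, so ∇J=0 decouples.
∂J/∂s = -24s(s - 2)(s + 3) = 0 at s ∈ {-3, 0, 2}; ∂J/∂t = 3(t - 4)(t + 4) = 0 at t ∈ {-4, 4}.
The Hessian is diagonal: diag(J_ss, J_tt). Second derivatives: J_ss(-3)=-360, J_ss(0)=144, J_ss(2)=-240; J_tt(-4)=-24, J_tt(4)=24.
Local maxima occur where both diagonal entries negative: (-3, -4), (2, -4). Count: 2.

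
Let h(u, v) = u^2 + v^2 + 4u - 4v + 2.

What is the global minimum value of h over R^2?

-6

h(u,v) separates as P(u) + Q(v) + 2, so its minimum is min P + min Q + 2.
P'(u) = 2u + 4 vanishes at u ∈ {-2}; Q'(v) = 2v - 4 vanishes at v ∈ {2}.
Local minima of P (where P''>0): P(-2)=-4. Local minima of Q: Q(2)=-4.
So the global minimum of h is P(-2) + Q(2) + 2 = -4 − 4 + 2 = -6, attained at (-2, 2).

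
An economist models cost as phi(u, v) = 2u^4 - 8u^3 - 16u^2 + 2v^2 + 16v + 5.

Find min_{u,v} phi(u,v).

-283

phi(u,v) separates as P(u) + Q(v) + 5, so its minimum is min P + min Q + 5.
P'(u) = 8u(u - 4)(u + 1) vanishes at u ∈ {-1, 0, 4}; Q'(v) = 4v + 16 vanishes at v ∈ {-4}.
Local minima of P (where P''>0): P(-1)=-6, P(4)=-256. Local minima of Q: Q(-4)=-32.
So the global minimum of phi is P(4) + Q(-4) + 5 = -256 − 32 + 5 = -283, attained at (4, -4).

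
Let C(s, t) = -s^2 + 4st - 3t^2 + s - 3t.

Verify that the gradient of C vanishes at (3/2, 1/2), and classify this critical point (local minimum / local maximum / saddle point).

∇C = (-2s + 4t + 1, 4s - 6t - 3); substituting (3/2, 1/2) gives ∇C = (0, 0), so (3/2, 1/2) is indeed a critical point.
The Hessian of C is constant: H = [[-2, 4], [4, -6]].
det(H) = (-2)·(-6) − 4² = -4.
Since det(H) < 0, H is indefinite and the critical point is a saddle point.

saddle point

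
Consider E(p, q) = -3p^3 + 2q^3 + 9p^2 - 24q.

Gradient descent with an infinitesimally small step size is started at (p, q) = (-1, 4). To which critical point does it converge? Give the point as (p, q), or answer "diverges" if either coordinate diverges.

E is separable, so gradient descent decouples: p follows -∂E/∂p, q follows -∂E/∂q.
∂E/∂p = -9p(p - 2); at p=-1 this is -27, so p increases.
∂E/∂q = 6(q - 2)(q + 2); at q=4 this is 72, so q decreases.
p converges to its nearest critical value 0 (a local min of the p-part); q converges to 2. The iterate converges to (0, 2).

(0, 2)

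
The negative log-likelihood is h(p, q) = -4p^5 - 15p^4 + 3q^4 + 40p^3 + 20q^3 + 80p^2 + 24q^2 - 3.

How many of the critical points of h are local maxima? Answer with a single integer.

2

h separates as a function of p plus a function of q, so ∇h=0 decouples.
∂h/∂p = -20p(p - 2)(p + 1)(p + 4) = 0 at p ∈ {-4, -1, 0, 2}; ∂h/∂q = 12q(q + 1)(q + 4) = 0 at q ∈ {-4, -1, 0}.
The Hessian is diagonal: diag(h_pp, h_qq). Second derivatives: h_pp(-4)=1440, h_pp(-1)=-180, h_pp(0)=160, h_pp(2)=-720; h_qq(-4)=144, h_qq(-1)=-36, h_qq(0)=48.
Local maxima occur where both diagonal entries negative: (-1, -1), (2, -1). Count: 2.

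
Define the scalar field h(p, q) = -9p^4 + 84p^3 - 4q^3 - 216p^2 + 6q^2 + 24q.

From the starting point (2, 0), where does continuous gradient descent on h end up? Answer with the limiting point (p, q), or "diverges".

h is separable, so gradient descent decouples: p follows -∂h/∂p, q follows -∂h/∂q.
∂h/∂p = -36p(p - 4)(p - 3); at p=2 this is -144, so p increases.
∂h/∂q = -12(q - 2)(q + 1); at q=0 this is 24, so q decreases.
p converges to its nearest critical value 3 (a local min of the p-part); q converges to -1. The iterate converges to (3, -1).

(3, -1)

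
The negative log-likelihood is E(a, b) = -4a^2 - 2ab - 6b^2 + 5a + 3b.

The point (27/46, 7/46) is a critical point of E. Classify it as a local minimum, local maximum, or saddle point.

local maximum

The Hessian of E is constant: H = [[-8, -2], [-2, -12]].
det(H) = (-8)·(-12) − (-2)² = 92.
det(H) > 0 and tr(H) = -20 < 0, so H is negative definite and the point is a local maximum.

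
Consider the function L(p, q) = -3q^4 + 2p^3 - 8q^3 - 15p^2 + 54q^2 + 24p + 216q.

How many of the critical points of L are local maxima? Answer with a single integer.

2

L separates as a function of p plus a function of q, so ∇L=0 decouples.
∂L/∂p = 6(p - 4)(p - 1) = 0 at p ∈ {1, 4}; ∂L/∂q = -12(q - 3)(q + 2)(q + 3) = 0 at q ∈ {-3, -2, 3}.
The Hessian is diagonal: diag(L_pp, L_qq). Second derivatives: L_pp(1)=-18, L_pp(4)=18; L_qq(-3)=-72, L_qq(-2)=60, L_qq(3)=-360.
Local maxima occur where both diagonal entries negative: (1, -3), (1, 3). Count: 2.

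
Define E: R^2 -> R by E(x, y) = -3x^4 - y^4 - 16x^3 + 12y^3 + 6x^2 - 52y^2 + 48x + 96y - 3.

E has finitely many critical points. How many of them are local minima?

E separates as a function of x plus a function of y, so ∇E=0 decouples.
∂E/∂x = -12(x - 1)(x + 1)(x + 4) = 0 at x ∈ {-4, -1, 1}; ∂E/∂y = -4(y - 4)(y - 3)(y - 2) = 0 at y ∈ {2, 3, 4}.
The Hessian is diagonal: diag(E_xx, E_yy). Second derivatives: E_xx(-4)=-180, E_xx(-1)=72, E_xx(1)=-120; E_yy(2)=-8, E_yy(3)=4, E_yy(4)=-8.
Local minima occur where both diagonal entries positive: (-1, 3). Count: 1.

1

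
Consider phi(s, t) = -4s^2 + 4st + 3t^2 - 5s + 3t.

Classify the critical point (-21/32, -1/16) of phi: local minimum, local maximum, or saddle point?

saddle point

The Hessian of phi is constant: H = [[-8, 4], [4, 6]].
det(H) = (-8)·6 − 4² = -64.
Since det(H) < 0, H is indefinite and the critical point is a saddle point.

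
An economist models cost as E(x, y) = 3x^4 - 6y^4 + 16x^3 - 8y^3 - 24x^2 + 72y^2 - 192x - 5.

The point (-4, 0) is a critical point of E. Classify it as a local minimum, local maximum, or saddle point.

The mixed partial ∂²E/∂x∂y is 0, so the Hessian at any point is diag(E_xx, E_yy) = diag(12(3x^2 + 8x - 4), 24(-3y^2 - 2y + 6)).
At (-4, 0): H = diag(144, 144).
Both eigenvalues are positive, so H is positive definite: a local minimum.

local minimum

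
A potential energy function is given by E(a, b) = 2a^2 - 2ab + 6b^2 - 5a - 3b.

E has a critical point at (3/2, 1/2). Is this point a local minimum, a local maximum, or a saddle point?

The Hessian of E is constant: H = [[4, -2], [-2, 12]].
det(H) = 4·12 − (-2)² = 44.
det(H) > 0 and tr(H) = 16 > 0, so H is positive definite and the point is a local minimum.

local minimum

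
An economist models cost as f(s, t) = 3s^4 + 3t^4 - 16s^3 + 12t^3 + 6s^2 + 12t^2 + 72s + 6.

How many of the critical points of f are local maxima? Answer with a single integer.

1

f separates as a function of s plus a function of t, so ∇f=0 decouples.
∂f/∂s = 12(s - 3)(s - 2)(s + 1) = 0 at s ∈ {-1, 2, 3}; ∂f/∂t = 12t(t + 1)(t + 2) = 0 at t ∈ {-2, -1, 0}.
The Hessian is diagonal: diag(f_ss, f_tt). Second derivatives: f_ss(-1)=144, f_ss(2)=-36, f_ss(3)=48; f_tt(-2)=24, f_tt(-1)=-12, f_tt(0)=24.
Local maxima occur where both diagonal entries negative: (2, -1). Count: 1.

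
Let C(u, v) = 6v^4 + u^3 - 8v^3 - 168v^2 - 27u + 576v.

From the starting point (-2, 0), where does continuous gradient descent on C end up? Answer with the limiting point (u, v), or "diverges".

(3, -4)

C is separable, so gradient descent decouples: u follows -∂C/∂u, v follows -∂C/∂v.
∂C/∂u = 3(u - 3)(u + 3); at u=-2 this is -15, so u increases.
∂C/∂v = 24(v - 3)(v - 2)(v + 4); at v=0 this is 576, so v decreases.
u converges to its nearest critical value 3 (a local min of the u-part); v converges to -4. The iterate converges to (3, -4).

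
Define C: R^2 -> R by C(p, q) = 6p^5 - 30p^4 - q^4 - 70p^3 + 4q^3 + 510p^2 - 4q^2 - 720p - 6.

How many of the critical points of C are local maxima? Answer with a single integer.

C separates as a function of p plus a function of q, so ∇C=0 decouples.
∂C/∂p = 30(p - 4)(p - 2)(p - 1)(p + 3) = 0 at p ∈ {-3, 1, 2, 4}; ∂C/∂q = -4q(q - 2)(q - 1) = 0 at q ∈ {0, 1, 2}.
The Hessian is diagonal: diag(C_pp, C_qq). Second derivatives: C_pp(-3)=-4200, C_pp(1)=360, C_pp(2)=-300, C_pp(4)=1260; C_qq(0)=-8, C_qq(1)=4, C_qq(2)=-8.
Local maxima occur where both diagonal entries negative: (-3, 0), (-3, 2), (2, 0), (2, 2). Count: 4.

4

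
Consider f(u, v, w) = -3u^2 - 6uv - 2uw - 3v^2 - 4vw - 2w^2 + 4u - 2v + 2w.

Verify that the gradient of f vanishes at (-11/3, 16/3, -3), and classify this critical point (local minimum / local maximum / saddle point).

saddle point

∇f = (-6u - 6v - 2w + 4, -6u - 6v - 4w - 2, -2u - 4v - 4w + 2); substituting (-11/3, 16/3, -3) gives ∇f = (0, 0, 0), so (-11/3, 16/3, -3) is indeed a critical point.
The Hessian is constant: H = [[-6, -6, -2], [-6, -6, -4], [-2, -4, -4]].
Leading principal minors: Δ₁ = -6, Δ₂ = 0, Δ₃ = 24.
The minors fit neither the all-positive nor the alternating-sign pattern, so H is indefinite: a saddle point.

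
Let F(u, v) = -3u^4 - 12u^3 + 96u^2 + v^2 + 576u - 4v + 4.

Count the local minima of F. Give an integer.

F separates as a function of u plus a function of v, so ∇F=0 decouples.
∂F/∂u = -12(u - 4)(u + 3)(u + 4) = 0 at u ∈ {-4, -3, 4}; ∂F/∂v = 2(v - 2) = 0 at v ∈ {2}.
The Hessian is diagonal: diag(F_uu, F_vv). Second derivatives: F_uu(-4)=-96, F_uu(-3)=84, F_uu(4)=-672; F_vv(2)=2.
Local minima occur where both diagonal entries positive: (-3, 2). Count: 1.

1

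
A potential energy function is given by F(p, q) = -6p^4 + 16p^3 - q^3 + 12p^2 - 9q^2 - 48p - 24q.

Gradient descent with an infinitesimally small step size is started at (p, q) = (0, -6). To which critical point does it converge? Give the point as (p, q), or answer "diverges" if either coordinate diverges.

F is separable, so gradient descent decouples: p follows -∂F/∂p, q follows -∂F/∂q.
∂F/∂p = -24(p - 2)(p - 1)(p + 1); at p=0 this is -48, so p increases.
∂F/∂q = -3(q + 2)(q + 4); at q=-6 this is -24, so q increases.
p converges to its nearest critical value 1 (a local min of the p-part); q converges to -4. The iterate converges to (1, -4).

(1, -4)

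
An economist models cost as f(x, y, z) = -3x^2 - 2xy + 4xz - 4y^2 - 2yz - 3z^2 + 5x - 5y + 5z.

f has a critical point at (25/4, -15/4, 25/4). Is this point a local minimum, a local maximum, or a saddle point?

The Hessian is constant: H = [[-6, -2, 4], [-2, -8, -2], [4, -2, -6]].
Leading principal minors: Δ₁ = -6, Δ₂ = 44, Δ₃ = -80.
The minors alternate sign starting negative (−, +, −), so H is negative definite: a local maximum.

local maximum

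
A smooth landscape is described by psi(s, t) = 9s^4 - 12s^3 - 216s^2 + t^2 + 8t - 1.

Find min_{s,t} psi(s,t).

psi(s,t) separates as P(s) + Q(t) − 1, so its minimum is min P + min Q − 1.
P'(s) = 36s(s - 4)(s + 3) vanishes at s ∈ {-3, 0, 4}; Q'(t) = 2(t + 4) vanishes at t ∈ {-4}.
Local minima of P (where P''>0): P(-3)=-891, P(4)=-1920. Local minima of Q: Q(-4)=-16.
So the global minimum of psi is P(4) + Q(-4) − 1 = -1920 − 16 − 1 = -1937, attained at (4, -4).

-1937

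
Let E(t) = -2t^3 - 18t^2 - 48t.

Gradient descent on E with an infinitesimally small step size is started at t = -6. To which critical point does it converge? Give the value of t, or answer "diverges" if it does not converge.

E'(t) = -6(t + 2)(t + 4), so E'(-6) = -48.
Gradient descent moves in the -E' direction, i.e. t is increasing.
The nearest critical point in that direction is t = -4, where E'' = 12 > 0 (a local minimum). The iterate converges there.

-4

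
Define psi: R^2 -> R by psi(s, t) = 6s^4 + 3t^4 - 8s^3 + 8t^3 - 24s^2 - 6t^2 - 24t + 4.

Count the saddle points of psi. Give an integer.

psi separates as a function of s plus a function of t, so ∇psi=0 decouples.
∂psi/∂s = 24s(s - 2)(s + 1) = 0 at s ∈ {-1, 0, 2}; ∂psi/∂t = 12(t - 1)(t + 1)(t + 2) = 0 at t ∈ {-2, -1, 1}.
The Hessian is diagonal: diag(psi_ss, psi_tt). Second derivatives: psi_ss(-1)=72, psi_ss(0)=-48, psi_ss(2)=144; psi_tt(-2)=36, psi_tt(-1)=-24, psi_tt(1)=72.
Saddle points occur where the two diagonal entries have opposite signs: (-1, -1), (0, -2), (0, 1), (2, -1). Count: 4.

4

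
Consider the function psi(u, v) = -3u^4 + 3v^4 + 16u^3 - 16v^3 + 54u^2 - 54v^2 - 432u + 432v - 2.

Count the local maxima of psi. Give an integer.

psi separates as a function of u plus a function of v, so ∇psi=0 decouples.
∂psi/∂u = -12(u - 4)(u - 3)(u + 3) = 0 at u ∈ {-3, 3, 4}; ∂psi/∂v = 12(v - 4)(v - 3)(v + 3) = 0 at v ∈ {-3, 3, 4}.
The Hessian is diagonal: diag(psi_uu, psi_vv). Second derivatives: psi_uu(-3)=-504, psi_uu(3)=72, psi_uu(4)=-84; psi_vv(-3)=504, psi_vv(3)=-72, psi_vv(4)=84.
Local maxima occur where both diagonal entries negative: (-3, 3), (4, 3). Count: 2.

2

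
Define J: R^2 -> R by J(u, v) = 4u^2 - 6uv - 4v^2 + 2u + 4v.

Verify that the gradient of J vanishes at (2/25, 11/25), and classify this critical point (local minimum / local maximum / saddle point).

∇J = (8u - 6v + 2, -6u - 8v + 4); substituting (2/25, 11/25) gives ∇J = (0, 0), so (2/25, 11/25) is indeed a critical point.
The Hessian of J is constant: H = [[8, -6], [-6, -8]].
det(H) = 8·(-8) − (-6)² = -100.
Since det(H) < 0, H is indefinite and the critical point is a saddle point.

saddle point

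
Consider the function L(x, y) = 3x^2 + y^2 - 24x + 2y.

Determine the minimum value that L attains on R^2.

L(x,y) separates as P(x) + Q(y), so its minimum is min P + min Q.
P'(x) = 6x - 24 vanishes at x ∈ {4}; Q'(y) = 2y + 2 vanishes at y ∈ {-1}.
Local minima of P (where P''>0): P(4)=-48. Local minima of Q: Q(-1)=-1.
So the global minimum of L is P(4) + Q(-1) = -48 − 1 = -49, attained at (4, -1).

-49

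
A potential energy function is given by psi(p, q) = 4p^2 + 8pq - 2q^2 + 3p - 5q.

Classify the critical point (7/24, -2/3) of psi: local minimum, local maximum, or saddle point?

saddle point

The Hessian of psi is constant: H = [[8, 8], [8, -4]].
det(H) = 8·(-4) − 8² = -96.
Since det(H) < 0, H is indefinite and the critical point is a saddle point.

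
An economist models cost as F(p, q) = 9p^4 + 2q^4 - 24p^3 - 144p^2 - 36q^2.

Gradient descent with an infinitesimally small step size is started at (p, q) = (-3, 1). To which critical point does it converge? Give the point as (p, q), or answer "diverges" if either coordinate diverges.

F is separable, so gradient descent decouples: p follows -∂F/∂p, q follows -∂F/∂q.
∂F/∂p = 36p(p - 4)(p + 2); at p=-3 this is -756, so p increases.
∂F/∂q = 8q(q - 3)(q + 3); at q=1 this is -64, so q increases.
p converges to its nearest critical value -2 (a local min of the p-part); q converges to 3. The iterate converges to (-2, 3).

(-2, 3)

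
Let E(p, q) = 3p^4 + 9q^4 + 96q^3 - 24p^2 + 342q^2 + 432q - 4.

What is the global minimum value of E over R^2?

E(p,q) separates as A(p) + B(q) − 4, so its minimum is min A + min B − 4.
A'(p) = 12p(p - 2)(p + 2) vanishes at p ∈ {-2, 0, 2}; B'(q) = 36(q + 1)(q + 3)(q + 4) vanishes at q ∈ {-4, -3, -1}.
Local minima of A (where A''>0): A(-2)=-48, A(2)=-48. Local minima of B: B(-4)=-96, B(-1)=-177.
So the global minimum of E is A(-2) + B(-1) − 4 = -48 − 177 − 4 = -229, attained at (-2, -1).

-229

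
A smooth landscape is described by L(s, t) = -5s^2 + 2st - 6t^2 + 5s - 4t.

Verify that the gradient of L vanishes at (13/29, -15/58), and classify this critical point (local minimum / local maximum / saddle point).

local maximum

∇L = (-10s + 2t + 5, 2s - 12t - 4); substituting (13/29, -15/58) gives ∇L = (0, 0), so (13/29, -15/58) is indeed a critical point.
The Hessian of L is constant: H = [[-10, 2], [2, -12]].
det(H) = (-10)·(-12) − 2² = 116.
det(H) > 0 and tr(H) = -22 < 0, so H is negative definite and the point is a local maximum.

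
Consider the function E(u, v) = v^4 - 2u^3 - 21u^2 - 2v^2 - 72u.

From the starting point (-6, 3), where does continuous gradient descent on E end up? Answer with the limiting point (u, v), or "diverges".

(-4, 1)

E is separable, so gradient descent decouples: u follows -∂E/∂u, v follows -∂E/∂v.
∂E/∂u = -6(u + 3)(u + 4); at u=-6 this is -36, so u increases.
∂E/∂v = 4v(v - 1)(v + 1); at v=3 this is 96, so v decreases.
u converges to its nearest critical value -4 (a local min of the u-part); v converges to 1. The iterate converges to (-4, 1).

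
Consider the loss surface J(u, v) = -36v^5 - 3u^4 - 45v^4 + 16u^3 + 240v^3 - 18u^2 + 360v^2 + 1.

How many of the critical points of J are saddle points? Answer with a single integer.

J separates as a function of u plus a function of v, so ∇J=0 decouples.
∂J/∂u = -12u(u - 3)(u - 1) = 0 at u ∈ {0, 1, 3}; ∂J/∂v = -180v(v - 2)(v + 1)(v + 2) = 0 at v ∈ {-2, -1, 0, 2}.
The Hessian is diagonal: diag(J_uu, J_vv). Second derivatives: J_uu(0)=-36, J_uu(1)=24, J_uu(3)=-72; J_vv(-2)=1440, J_vv(-1)=-540, J_vv(0)=720, J_vv(2)=-4320.
Saddle points occur where the two diagonal entries have opposite signs: (0, -2), (0, 0), (1, -1), (1, 2), (3, -2), (3, 0). Count: 6.

6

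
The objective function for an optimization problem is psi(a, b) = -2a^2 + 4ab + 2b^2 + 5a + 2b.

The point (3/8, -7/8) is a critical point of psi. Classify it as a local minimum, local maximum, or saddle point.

saddle point

The Hessian of psi is constant: H = [[-4, 4], [4, 4]].
det(H) = (-4)·4 − 4² = -32.
Since det(H) < 0, H is indefinite and the critical point is a saddle point.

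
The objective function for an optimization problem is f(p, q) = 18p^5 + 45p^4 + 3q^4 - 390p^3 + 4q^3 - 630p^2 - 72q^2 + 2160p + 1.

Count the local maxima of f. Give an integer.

2

f separates as a function of p plus a function of q, so ∇f=0 decouples.
∂f/∂p = 90(p - 3)(p - 1)(p + 2)(p + 4) = 0 at p ∈ {-4, -2, 1, 3}; ∂f/∂q = 12q(q - 3)(q + 4) = 0 at q ∈ {-4, 0, 3}.
The Hessian is diagonal: diag(f_pp, f_qq). Second derivatives: f_pp(-4)=-6300, f_pp(-2)=2700, f_pp(1)=-2700, f_pp(3)=6300; f_qq(-4)=336, f_qq(0)=-144, f_qq(3)=252.
Local maxima occur where both diagonal entries negative: (-4, 0), (1, 0). Count: 2.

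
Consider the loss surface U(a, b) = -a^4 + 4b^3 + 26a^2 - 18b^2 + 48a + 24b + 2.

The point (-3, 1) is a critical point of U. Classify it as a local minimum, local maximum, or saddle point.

local maximum

The mixed partial ∂²U/∂a∂b is 0, so the Hessian at any point is diag(U_aa, U_bb) = diag(4(-3a^2 + 13), 12(2b - 3)).
At (-3, 1): H = diag(-56, -12).
Both eigenvalues are negative, so H is negative definite: a local maximum.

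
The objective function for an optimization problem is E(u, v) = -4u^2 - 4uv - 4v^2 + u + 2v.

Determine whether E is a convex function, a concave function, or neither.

concave

E is quadratic, so its Hessian is the constant matrix H = [[-8, -4], [-4, -8]].
det(H) = 48, tr(H) = -16.
det(H) > 0 and tr(H) < 0, so H is negative definite everywhere: concave.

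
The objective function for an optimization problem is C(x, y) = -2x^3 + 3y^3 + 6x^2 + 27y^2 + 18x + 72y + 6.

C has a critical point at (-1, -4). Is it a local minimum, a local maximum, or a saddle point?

The mixed partial ∂²C/∂x∂y is 0, so the Hessian at any point is diag(C_xx, C_yy) = diag(12(-x + 1), 18(y + 3)).
At (-1, -4): H = diag(24, -18).
The eigenvalues have opposite signs, so H is indefinite: a saddle point.

saddle point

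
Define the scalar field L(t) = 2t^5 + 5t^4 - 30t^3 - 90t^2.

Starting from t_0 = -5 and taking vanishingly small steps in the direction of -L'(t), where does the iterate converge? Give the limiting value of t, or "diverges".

L'(t) = 10t(t - 3)(t + 2)(t + 3), so L'(-5) = 2400.
Gradient descent moves in the -L' direction, i.e. t is decreasing.
There is no critical point below t=-5, and L' keeps the same sign, so the iterate runs off to −∞.

diverges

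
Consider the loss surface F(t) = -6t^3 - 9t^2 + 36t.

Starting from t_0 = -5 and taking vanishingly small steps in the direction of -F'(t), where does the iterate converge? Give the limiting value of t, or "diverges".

-2

F'(t) = -18(t - 1)(t + 2), so F'(-5) = -324.
Gradient descent moves in the -F' direction, i.e. t is increasing.
The nearest critical point in that direction is t = -2, where F'' = 54 > 0 (a local minimum). The iterate converges there.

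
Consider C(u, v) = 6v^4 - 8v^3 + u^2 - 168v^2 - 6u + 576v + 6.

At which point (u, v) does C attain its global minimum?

C(u,v) separates as P(u) + Q(v) + 6, so its minimum is min P + min Q + 6.
P'(u) = 2u - 6 vanishes at u ∈ {3}; Q'(v) = 24(v - 3)(v - 2)(v + 4) vanishes at v ∈ {-4, 2, 3}.
Local minima of P (where P''>0): P(3)=-9. Local minima of Q: Q(-4)=-2944, Q(3)=486.
So the global minimum of C is P(3) + Q(-4) + 6 = -9 − 2944 + 6 = -2947, attained at (3, -4).

(3, -4)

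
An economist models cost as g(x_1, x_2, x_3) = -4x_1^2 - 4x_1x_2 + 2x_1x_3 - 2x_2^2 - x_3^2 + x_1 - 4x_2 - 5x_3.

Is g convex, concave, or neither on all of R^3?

g is quadratic, so its Hessian is the constant matrix H = [[-8, -4, 2], [-4, -4, 0], [2, 0, -2]].
Leading principal minors: -8, 16, -16.
Signs alternate −, +, − ⇒ H ≺ 0 ⇒ concave.

concave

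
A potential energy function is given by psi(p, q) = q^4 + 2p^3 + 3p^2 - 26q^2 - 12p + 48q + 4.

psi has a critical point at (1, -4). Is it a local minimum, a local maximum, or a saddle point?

The mixed partial ∂²psi/∂p∂q is 0, so the Hessian at any point is diag(psi_pp, psi_qq) = diag(6(2p + 1), 4(3q^2 - 13)).
At (1, -4): H = diag(18, 140).
Both eigenvalues are positive, so H is positive definite: a local minimum.

local minimum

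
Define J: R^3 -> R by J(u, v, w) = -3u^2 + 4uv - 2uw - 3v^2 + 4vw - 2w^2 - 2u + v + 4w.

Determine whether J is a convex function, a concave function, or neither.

concave

J is quadratic, so its Hessian is the constant matrix H = [[-6, 4, -2], [4, -6, 4], [-2, 4, -4]].
Leading principal minors: -6, 20, -24.
Signs alternate −, +, − ⇒ H ≺ 0 ⇒ concave.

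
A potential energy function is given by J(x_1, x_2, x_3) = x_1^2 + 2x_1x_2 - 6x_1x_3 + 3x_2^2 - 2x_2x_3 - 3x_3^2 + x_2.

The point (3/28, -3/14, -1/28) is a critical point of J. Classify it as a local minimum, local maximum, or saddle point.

saddle point

The Hessian is constant: H = [[2, 2, -6], [2, 6, -2], [-6, -2, -6]].
Leading principal minors: Δ₁ = 2, Δ₂ = 8, Δ₃ = -224.
The minors fit neither the all-positive nor the alternating-sign pattern, so H is indefinite: a saddle point.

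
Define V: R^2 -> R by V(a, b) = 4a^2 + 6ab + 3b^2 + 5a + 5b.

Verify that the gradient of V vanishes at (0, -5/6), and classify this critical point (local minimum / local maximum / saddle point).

∇V = (8a + 6b + 5, 6a + 6b + 5); substituting (0, -5/6) gives ∇V = (0, 0), so (0, -5/6) is indeed a critical point.
The Hessian of V is constant: H = [[8, 6], [6, 6]].
det(H) = 8·6 − 6² = 12.
det(H) > 0 and tr(H) = 14 > 0, so H is positive definite and the point is a local minimum.

local minimum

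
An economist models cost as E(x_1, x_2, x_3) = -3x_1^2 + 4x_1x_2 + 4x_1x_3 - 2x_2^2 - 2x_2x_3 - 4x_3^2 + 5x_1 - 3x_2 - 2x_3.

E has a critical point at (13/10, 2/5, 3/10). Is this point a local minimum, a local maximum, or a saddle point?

local maximum

The Hessian is constant: H = [[-6, 4, 4], [4, -4, -2], [4, -2, -8]].
Leading principal minors: Δ₁ = -6, Δ₂ = 8, Δ₃ = -40.
The minors alternate sign starting negative (−, +, −), so H is negative definite: a local maximum.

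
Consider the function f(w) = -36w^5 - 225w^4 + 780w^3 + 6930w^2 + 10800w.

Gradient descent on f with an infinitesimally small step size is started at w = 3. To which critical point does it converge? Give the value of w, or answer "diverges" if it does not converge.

-1

f'(w) = -180(w - 4)(w + 1)(w + 3)(w + 5), so f'(3) = 34560.
Gradient descent moves in the -f' direction, i.e. w is decreasing.
The nearest critical point in that direction is w = -1, where f'' = 7200 > 0 (a local minimum). The iterate converges there.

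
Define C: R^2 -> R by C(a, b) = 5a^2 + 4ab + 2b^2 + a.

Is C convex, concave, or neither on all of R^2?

convex

C is quadratic, so its Hessian is the constant matrix H = [[10, 4], [4, 4]].
det(H) = 24, tr(H) = 14.
det(H) > 0 and tr(H) > 0, so H is positive definite everywhere: convex.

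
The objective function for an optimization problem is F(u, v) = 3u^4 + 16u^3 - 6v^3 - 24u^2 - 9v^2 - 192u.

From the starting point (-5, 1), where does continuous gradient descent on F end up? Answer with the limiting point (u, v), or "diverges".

F is separable, so gradient descent decouples: u follows -∂F/∂u, v follows -∂F/∂v.
∂F/∂u = 12(u - 2)(u + 2)(u + 4); at u=-5 this is -252, so u increases.
∂F/∂v = -18v(v + 1); at v=1 this is -36, so v increases.
The v-coordinate has no critical point in that direction and runs off to infinity.

diverges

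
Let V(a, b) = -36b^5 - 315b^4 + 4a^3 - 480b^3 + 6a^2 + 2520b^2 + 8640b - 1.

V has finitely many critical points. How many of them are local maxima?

2

V separates as a function of a plus a function of b, so ∇V=0 decouples.
∂V/∂a = 12a(a + 1) = 0 at a ∈ {-1, 0}; ∂V/∂b = -180(b - 2)(b + 2)(b + 3)(b + 4) = 0 at b ∈ {-4, -3, -2, 2}.
The Hessian is diagonal: diag(V_aa, V_bb). Second derivatives: V_aa(-1)=-12, V_aa(0)=12; V_bb(-4)=2160, V_bb(-3)=-900, V_bb(-2)=1440, V_bb(2)=-21600.
Local maxima occur where both diagonal entries negative: (-1, -3), (-1, 2). Count: 2.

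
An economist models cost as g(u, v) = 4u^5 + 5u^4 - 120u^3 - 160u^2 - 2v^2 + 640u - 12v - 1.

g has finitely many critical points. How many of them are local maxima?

g separates as a function of u plus a function of v, so ∇g=0 decouples.
∂g/∂u = 20(u - 4)(u - 1)(u + 2)(u + 4) = 0 at u ∈ {-4, -2, 1, 4}; ∂g/∂v = -4(v + 3) = 0 at v ∈ {-3}.
The Hessian is diagonal: diag(g_uu, g_vv). Second derivatives: g_uu(-4)=-1600, g_uu(-2)=720, g_uu(1)=-900, g_uu(4)=2880; g_vv(-3)=-4.
Local maxima occur where both diagonal entries negative: (-4, -3), (1, -3). Count: 2.

2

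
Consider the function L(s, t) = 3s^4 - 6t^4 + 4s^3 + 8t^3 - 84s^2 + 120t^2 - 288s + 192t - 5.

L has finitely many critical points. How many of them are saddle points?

L separates as a function of s plus a function of t, so ∇L=0 decouples.
∂L/∂s = 12(s - 4)(s + 2)(s + 3) = 0 at s ∈ {-3, -2, 4}; ∂L/∂t = -24(t - 4)(t + 1)(t + 2) = 0 at t ∈ {-2, -1, 4}.
The Hessian is diagonal: diag(L_ss, L_tt). Second derivatives: L_ss(-3)=84, L_ss(-2)=-72, L_ss(4)=504; L_tt(-2)=-144, L_tt(-1)=120, L_tt(4)=-720.
Saddle points occur where the two diagonal entries have opposite signs: (-3, -2), (-3, 4), (-2, -1), (4, -2), (4, 4). Count: 5.

5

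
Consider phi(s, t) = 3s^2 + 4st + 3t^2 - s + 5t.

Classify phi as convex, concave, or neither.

convex

phi is quadratic, so its Hessian is the constant matrix H = [[6, 4], [4, 6]].
det(H) = 20, tr(H) = 12.
det(H) > 0 and tr(H) > 0, so H is positive definite everywhere: convex.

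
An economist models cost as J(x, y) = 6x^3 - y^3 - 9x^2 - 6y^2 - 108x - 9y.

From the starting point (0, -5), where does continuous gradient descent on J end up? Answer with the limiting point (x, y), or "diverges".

J is separable, so gradient descent decouples: x follows -∂J/∂x, y follows -∂J/∂y.
∂J/∂x = 18(x - 3)(x + 2); at x=0 this is -108, so x increases.
∂J/∂y = -3(y + 1)(y + 3); at y=-5 this is -24, so y increases.
x converges to its nearest critical value 3 (a local min of the x-part); y converges to -3. The iterate converges to (3, -3).

(3, -3)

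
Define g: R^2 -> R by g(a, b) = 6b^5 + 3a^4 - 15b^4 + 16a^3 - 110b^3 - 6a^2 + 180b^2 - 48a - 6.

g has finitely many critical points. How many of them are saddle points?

g separates as a function of a plus a function of b, so ∇g=0 decouples.
∂g/∂a = 12(a - 1)(a + 1)(a + 4) = 0 at a ∈ {-4, -1, 1}; ∂g/∂b = 30b(b - 4)(b - 1)(b + 3) = 0 at b ∈ {-3, 0, 1, 4}.
The Hessian is diagonal: diag(g_aa, g_bb). Second derivatives: g_aa(-4)=180, g_aa(-1)=-72, g_aa(1)=120; g_bb(-3)=-2520, g_bb(0)=360, g_bb(1)=-360, g_bb(4)=2520.
Saddle points occur where the two diagonal entries have opposite signs: (-4, -3), (-4, 1), (-1, 0), (-1, 4), (1, -3), (1, 1). Count: 6.

6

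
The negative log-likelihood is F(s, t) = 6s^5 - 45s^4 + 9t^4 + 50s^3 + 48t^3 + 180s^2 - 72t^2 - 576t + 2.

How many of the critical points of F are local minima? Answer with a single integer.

F separates as a function of s plus a function of t, so ∇F=0 decouples.
∂F/∂s = 30s(s - 4)(s - 3)(s + 1) = 0 at s ∈ {-1, 0, 3, 4}; ∂F/∂t = 36(t - 2)(t + 2)(t + 4) = 0 at t ∈ {-4, -2, 2}.
The Hessian is diagonal: diag(F_ss, F_tt). Second derivatives: F_ss(-1)=-600, F_ss(0)=360, F_ss(3)=-360, F_ss(4)=600; F_tt(-4)=432, F_tt(-2)=-288, F_tt(2)=864.
Local minima occur where both diagonal entries positive: (0, -4), (0, 2), (4, -4), (4, 2). Count: 4.

4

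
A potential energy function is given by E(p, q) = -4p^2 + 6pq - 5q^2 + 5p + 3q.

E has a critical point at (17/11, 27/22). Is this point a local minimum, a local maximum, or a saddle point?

local maximum

The Hessian of E is constant: H = [[-8, 6], [6, -10]].
det(H) = (-8)·(-10) − 6² = 44.
det(H) > 0 and tr(H) = -18 < 0, so H is negative definite and the point is a local maximum.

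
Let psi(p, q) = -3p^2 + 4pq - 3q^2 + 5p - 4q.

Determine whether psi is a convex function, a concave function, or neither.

psi is quadratic, so its Hessian is the constant matrix H = [[-6, 4], [4, -6]].
det(H) = 20, tr(H) = -12.
det(H) > 0 and tr(H) < 0, so H is negative definite everywhere: concave.

concave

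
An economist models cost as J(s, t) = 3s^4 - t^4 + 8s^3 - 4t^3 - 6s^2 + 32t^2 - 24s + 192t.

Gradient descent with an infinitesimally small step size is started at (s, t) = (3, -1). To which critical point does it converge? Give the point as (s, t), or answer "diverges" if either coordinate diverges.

J is separable, so gradient descent decouples: s follows -∂J/∂s, t follows -∂J/∂t.
∂J/∂s = 12(s - 1)(s + 1)(s + 2); at s=3 this is 480, so s decreases.
∂J/∂t = -4(t - 4)(t + 3)(t + 4); at t=-1 this is 120, so t decreases.
s converges to its nearest critical value 1 (a local min of the s-part); t converges to -3. The iterate converges to (1, -3).

(1, -3)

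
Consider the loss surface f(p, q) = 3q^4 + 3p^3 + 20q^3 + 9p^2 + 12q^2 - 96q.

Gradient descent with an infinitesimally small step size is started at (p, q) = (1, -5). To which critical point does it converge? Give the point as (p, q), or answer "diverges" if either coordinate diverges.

f is separable, so gradient descent decouples: p follows -∂f/∂p, q follows -∂f/∂q.
∂f/∂p = 9p(p + 2); at p=1 this is 27, so p decreases.
∂f/∂q = 12(q - 1)(q + 2)(q + 4); at q=-5 this is -216, so q increases.
p converges to its nearest critical value 0 (a local min of the p-part); q converges to -4. The iterate converges to (0, -4).

(0, -4)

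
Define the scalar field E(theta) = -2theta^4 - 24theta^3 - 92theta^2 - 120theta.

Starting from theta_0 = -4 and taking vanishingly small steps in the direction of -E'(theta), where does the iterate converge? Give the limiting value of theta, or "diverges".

-3

E'(theta) = -8(theta + 1)(theta + 3)(theta + 5), so E'(-4) = -24.
Gradient descent moves in the -E' direction, i.e. theta is increasing.
The nearest critical point in that direction is theta = -3, where E'' = 32 > 0 (a local minimum). The iterate converges there.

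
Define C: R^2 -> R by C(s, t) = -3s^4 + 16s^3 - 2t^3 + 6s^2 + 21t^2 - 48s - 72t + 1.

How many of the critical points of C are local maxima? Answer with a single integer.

2

C separates as a function of s plus a function of t, so ∇C=0 decouples.
∂C/∂s = -12(s - 4)(s - 1)(s + 1) = 0 at s ∈ {-1, 1, 4}; ∂C/∂t = -6(t - 4)(t - 3) = 0 at t ∈ {3, 4}.
The Hessian is diagonal: diag(C_ss, C_tt). Second derivatives: C_ss(-1)=-120, C_ss(1)=72, C_ss(4)=-180; C_tt(3)=6, C_tt(4)=-6.
Local maxima occur where both diagonal entries negative: (-1, 4), (4, 4). Count: 2.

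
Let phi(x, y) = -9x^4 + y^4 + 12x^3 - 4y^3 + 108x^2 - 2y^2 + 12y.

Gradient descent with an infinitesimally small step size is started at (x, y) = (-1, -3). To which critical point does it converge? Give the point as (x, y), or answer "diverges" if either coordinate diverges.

(0, -1)

phi is separable, so gradient descent decouples: x follows -∂phi/∂x, y follows -∂phi/∂y.
∂phi/∂x = -36x(x - 3)(x + 2); at x=-1 this is -144, so x increases.
∂phi/∂y = 4(y - 3)(y - 1)(y + 1); at y=-3 this is -192, so y increases.
x converges to its nearest critical value 0 (a local min of the x-part); y converges to -1. The iterate converges to (0, -1).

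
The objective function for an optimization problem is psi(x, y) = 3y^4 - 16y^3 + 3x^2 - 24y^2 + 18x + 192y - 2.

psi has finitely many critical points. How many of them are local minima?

psi separates as a function of x plus a function of y, so ∇psi=0 decouples.
∂psi/∂x = 6(x + 3) = 0 at x ∈ {-3}; ∂psi/∂y = 12(y - 4)(y - 2)(y + 2) = 0 at y ∈ {-2, 2, 4}.
The Hessian is diagonal: diag(psi_xx, psi_yy). Second derivatives: psi_xx(-3)=6; psi_yy(-2)=288, psi_yy(2)=-96, psi_yy(4)=144.
Local minima occur where both diagonal entries positive: (-3, -2), (-3, 4). Count: 2.

2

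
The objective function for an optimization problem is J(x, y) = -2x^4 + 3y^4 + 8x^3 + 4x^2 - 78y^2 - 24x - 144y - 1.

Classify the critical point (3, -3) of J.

saddle point

The mixed partial ∂²J/∂x∂y is 0, so the Hessian at any point is diag(J_xx, J_yy) = diag(8(-3x^2 + 6x + 1), 12(3y^2 - 13)).
At (3, -3): H = diag(-64, 168).
The eigenvalues have opposite signs, so H is indefinite: a saddle point.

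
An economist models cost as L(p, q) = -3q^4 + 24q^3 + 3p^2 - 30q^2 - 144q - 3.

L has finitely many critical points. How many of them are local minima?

1

L separates as a function of p plus a function of q, so ∇L=0 decouples.
∂L/∂p = 6p = 0 at p ∈ {0}; ∂L/∂q = -12(q - 4)(q - 3)(q + 1) = 0 at q ∈ {-1, 3, 4}.
The Hessian is diagonal: diag(L_pp, L_qq). Second derivatives: L_pp(0)=6; L_qq(-1)=-240, L_qq(3)=48, L_qq(4)=-60.
Local minima occur where both diagonal entries positive: (0, 3). Count: 1.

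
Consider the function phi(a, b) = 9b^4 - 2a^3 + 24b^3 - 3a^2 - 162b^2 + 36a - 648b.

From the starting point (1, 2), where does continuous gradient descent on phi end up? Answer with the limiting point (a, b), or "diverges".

(-3, 3)

phi is separable, so gradient descent decouples: a follows -∂phi/∂a, b follows -∂phi/∂b.
∂phi/∂a = -6(a - 2)(a + 3); at a=1 this is 24, so a decreases.
∂phi/∂b = 36(b - 3)(b + 2)(b + 3); at b=2 this is -720, so b increases.
a converges to its nearest critical value -3 (a local min of the a-part); b converges to 3. The iterate converges to (-3, 3).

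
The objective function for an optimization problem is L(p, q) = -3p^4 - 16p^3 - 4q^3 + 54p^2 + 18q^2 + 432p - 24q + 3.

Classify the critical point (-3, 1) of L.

local minimum

The mixed partial ∂²L/∂p∂q is 0, so the Hessian at any point is diag(L_pp, L_qq) = diag(12(-3p^2 - 8p + 9), 12(-2q + 3)).
At (-3, 1): H = diag(72, 12).
Both eigenvalues are positive, so H is positive definite: a local minimum.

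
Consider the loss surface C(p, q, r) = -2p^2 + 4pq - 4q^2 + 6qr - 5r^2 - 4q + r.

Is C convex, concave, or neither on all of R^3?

concave

C is quadratic, so its Hessian is the constant matrix H = [[-4, 4, 0], [4, -8, 6], [0, 6, -10]].
Leading principal minors: -4, 16, -16.
Signs alternate −, +, − ⇒ H ≺ 0 ⇒ concave.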